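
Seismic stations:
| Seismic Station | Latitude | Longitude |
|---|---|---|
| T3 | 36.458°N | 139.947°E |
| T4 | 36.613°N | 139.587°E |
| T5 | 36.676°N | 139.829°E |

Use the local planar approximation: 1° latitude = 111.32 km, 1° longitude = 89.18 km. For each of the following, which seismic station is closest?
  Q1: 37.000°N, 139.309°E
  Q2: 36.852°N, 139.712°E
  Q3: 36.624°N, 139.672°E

Q1 at 37.000°N, 139.309°E:
  T3: √((-0.542·111.32)² + (0.638·89.18)²) = √(3640.36532 + 3237.25040) = 82.931 km
  T4: √((-0.387·111.32)² + (0.278·89.18)²) = √(1855.95878 + 614.64525) = 49.705 km
  T5: √((-0.324·111.32)² + (0.520·89.18)²) = √(1300.87754 + 2150.51078) = 58.749 km
  → nearest: T4 (49.705 km)
Q2 at 36.852°N, 139.712°E:
  T3: √((-0.394·111.32)² + (0.235·89.18)²) = √(1923.70662 + 439.20842) = 48.610 km
  T4: √((-0.239·111.32)² + (-0.125·89.18)²) = √(707.85157 + 124.26676) = 28.846 km
  T5: √((-0.176·111.32)² + (0.117·89.18)²) = √(383.85900 + 108.86961) = 22.197 km
  → nearest: T5 (22.197 km)
Q3 at 36.624°N, 139.672°E:
  T3: √((-0.166·111.32)² + (0.275·89.18)²) = √(341.47788 + 601.45110) = 30.707 km
  T4: √((-0.011·111.32)² + (-0.085·89.18)²) = √(1.49945 + 57.46095) = 7.679 km
  T5: √((0.052·111.32)² + (0.157·89.18)²) = √(33.50835 + 196.03528) = 15.151 km
  → nearest: T4 (7.679 km)

Q1→T4; Q2→T5; Q3→T4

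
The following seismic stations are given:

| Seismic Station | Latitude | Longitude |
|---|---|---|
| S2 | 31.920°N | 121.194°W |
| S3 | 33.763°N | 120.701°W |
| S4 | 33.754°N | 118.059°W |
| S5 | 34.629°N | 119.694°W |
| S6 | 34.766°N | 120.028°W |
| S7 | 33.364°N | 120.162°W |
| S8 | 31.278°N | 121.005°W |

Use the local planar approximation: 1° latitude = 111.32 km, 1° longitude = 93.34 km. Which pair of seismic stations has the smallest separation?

Pairwise distances:
S2–S3: √((1.843·111.32)² + (0.493·93.34)²) = √(42091.75809 + 2117.52932) = 210.260 km
S2–S4: √((1.834·111.32)² + (3.135·93.34)²) = √(41681.66492 + 85626.99112) = 356.803 km
S2–S5: √((2.709·111.32)² + (1.500·93.34)²) = √(90941.97998 + 19602.80010) = 332.483 km
S2–S6: √((2.846·111.32)² + (1.166·93.34)²) = √(100372.83407 + 11844.93533) = 334.989 km
S2–S7: √((1.444·111.32)² + (1.032·93.34)²) = √(25839.30224 + 9278.86781) = 187.398 km
S2–S8: √((-0.642·111.32)² + (0.189·93.34)²) = √(5107.59498 + 311.21405) = 73.613 km
S3–S4: √((-0.009·111.32)² + (2.642·93.34)²) = √(1.00376 + 60813.67091) = 246.606 km
S3–S5: √((0.866·111.32)² + (1.007·93.34)²) = √(9293.56155 + 8834.75548) = 134.641 km
S3–S6: √((1.003·111.32)² + (0.673·93.34)²) = √(12466.60678 + 3946.07851) = 128.112 km
S3–S7: √((-0.399·111.32)² + (0.539·93.34)²) = √(1972.84146 + 2531.12226) = 67.112 km
S3–S8: √((-2.485·111.32)² + (-0.304·93.34)²) = √(76524.26755 + 805.16106) = 278.082 km
S4–S5: √((0.875·111.32)² + (-1.635·93.34)²) = √(9487.73402 + 23290.08680) = 181.046 km
S4–S6: √((1.012·111.32)² + (-1.969·93.34)²) = √(12691.33829 + 33777.46288) = 215.566 km
S4–S7: √((-0.390·111.32)² + (-2.103·93.34)²) = √(1884.84486 + 38531.34229) = 201.038 km
S4–S8: √((-2.476·111.32)² + (-2.946·93.34)²) = √(75970.97079 + 75613.80241) = 389.339 km
S5–S6: √((0.137·111.32)² + (-0.334·93.34)²) = √(232.58812 + 971.91554) = 34.706 km
S5–S7: √((-1.265·111.32)² + (-0.468·93.34)²) = √(19830.21607 + 1908.21497) = 147.440 km
S5–S8: √((-3.351·111.32)² + (-1.311·93.34)²) = √(139153.85783 + 14974.10853) = 392.591 km
S6–S7: √((-1.402·111.32)² + (-0.134·93.34)²) = √(24358.04467 + 156.43906) = 156.571 km
S6–S8: √((-3.488·111.32)² + (-0.977·93.34)²) = √(150764.58891 + 8316.19608) = 398.849 km
S7–S8: √((-2.086·111.32)² + (-0.843·93.34)²) = √(53923.11887 + 6191.42679) = 245.183 km
Closest pair: S5–S6 at 34.706 km.

S5 and S6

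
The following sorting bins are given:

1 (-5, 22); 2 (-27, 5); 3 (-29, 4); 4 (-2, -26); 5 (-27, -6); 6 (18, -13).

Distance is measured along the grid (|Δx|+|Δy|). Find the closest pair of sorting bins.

2 and 3

Pairwise distances:
1–2: 39
1–3: 42
1–4: 51
1–5: 50
1–6: 58
2–3: 3
2–4: 56
2–5: 11
2–6: 63
3–4: 57
3–5: 12
3–6: 64
4–5: 45
4–6: 33
5–6: 52
Closest pair: 2–3 at 3.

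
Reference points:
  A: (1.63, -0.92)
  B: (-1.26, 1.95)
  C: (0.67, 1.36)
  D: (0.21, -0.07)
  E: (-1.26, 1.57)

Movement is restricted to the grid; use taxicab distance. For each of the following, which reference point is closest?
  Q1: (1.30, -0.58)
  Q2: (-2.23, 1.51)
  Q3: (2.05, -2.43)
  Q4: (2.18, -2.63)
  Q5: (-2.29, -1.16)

Q1 at (1.30, -0.58):
  A: 0.67
  B: 5.09
  C: 2.57
  D: 1.60
  E: 4.71
  → nearest: A (0.67)
Q2 at (-2.23, 1.51):
  A: 6.29
  B: 1.41
  C: 3.05
  D: 4.02
  E: 1.03
  → nearest: E (1.03)
Q3 at (2.05, -2.43):
  A: 1.93
  B: 7.69
  C: 5.17
  D: 4.20
  E: 7.31
  → nearest: A (1.93)
Q4 at (2.18, -2.63):
  A: 2.26
  B: 8.02
  C: 5.50
  D: 4.53
  E: 7.64
  → nearest: A (2.26)
Q5 at (-2.29, -1.16):
  A: 4.16
  B: 4.14
  C: 5.48
  D: 3.59
  E: 3.76
  → nearest: D (3.59)

Q1→A; Q2→E; Q3→A; Q4→A; Q5→D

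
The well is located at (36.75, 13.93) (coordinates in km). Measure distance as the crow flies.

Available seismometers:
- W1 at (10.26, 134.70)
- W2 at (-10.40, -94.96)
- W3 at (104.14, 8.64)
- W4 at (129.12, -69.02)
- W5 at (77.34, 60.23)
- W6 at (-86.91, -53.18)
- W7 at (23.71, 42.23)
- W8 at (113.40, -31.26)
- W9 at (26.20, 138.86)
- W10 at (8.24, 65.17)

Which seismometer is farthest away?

Distances from (36.75, 13.93):
W1: √((-26.49)² + (120.77)²) = √(701.7201 + 14585.3929) = 123.64 km
W2: √((-47.15)² + (-108.89)²) = √(2223.1225 + 11857.0321) = 118.66 km
W3: √((67.39)² + (-5.29)²) = √(4541.4121 + 27.9841) = 67.60 km
W4: √((92.37)² + (-82.95)²) = √(8532.2169 + 6880.7025) = 124.15 km
W5: √((40.59)² + (46.30)²) = √(1647.5481 + 2143.6900) = 61.57 km
W6: √((-123.66)² + (-67.11)²) = √(15291.7956 + 4503.7521) = 140.70 km
W7: √((-13.04)² + (28.30)²) = √(170.0416 + 800.8900) = 31.16 km
W8: √((76.65)² + (-45.19)²) = √(5875.2225 + 2042.1361) = 88.98 km
W9: √((-10.55)² + (124.93)²) = √(111.3025 + 15607.5049) = 125.37 km
W10: √((-28.51)² + (51.24)²) = √(812.8201 + 2625.5376) = 58.64 km
Maximum: W6 at 140.70 km.

W6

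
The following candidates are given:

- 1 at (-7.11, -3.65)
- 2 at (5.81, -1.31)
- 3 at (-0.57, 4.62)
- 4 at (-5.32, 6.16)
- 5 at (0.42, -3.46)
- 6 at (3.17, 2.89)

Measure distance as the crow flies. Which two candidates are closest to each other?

3 and 6

Pairwise distances:
1–2: 13.13
1–3: 10.54
1–4: 9.97
1–5: 7.53
1–6: 12.18
2–3: 8.71
2–4: 13.40
2–5: 5.80
2–6: 4.96
3–4: 4.99
3–5: 8.14
3–6: 4.12
4–5: 11.20
4–6: 9.10
5–6: 6.92
Closest pair: 3–6 at 4.12.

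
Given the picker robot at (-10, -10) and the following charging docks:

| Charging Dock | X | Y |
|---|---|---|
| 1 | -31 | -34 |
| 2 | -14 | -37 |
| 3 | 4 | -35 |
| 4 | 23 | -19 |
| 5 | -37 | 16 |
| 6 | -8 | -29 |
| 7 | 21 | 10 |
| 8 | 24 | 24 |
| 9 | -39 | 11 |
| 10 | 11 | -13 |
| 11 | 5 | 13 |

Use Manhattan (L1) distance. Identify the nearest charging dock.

6

Distances from (-10, -10):
1: |-21| + |-24| = 21 + 24 = 45
2: |-4| + |-27| = 4 + 27 = 31
3: |14| + |-25| = 14 + 25 = 39
4: |33| + |-9| = 33 + 9 = 42
5: |-27| + |26| = 27 + 26 = 53
6: |2| + |-19| = 2 + 19 = 21
7: |31| + |20| = 31 + 20 = 51
8: |34| + |34| = 34 + 34 = 68
9: |-29| + |21| = 29 + 21 = 50
10: |21| + |-3| = 21 + 3 = 24
11: |15| + |23| = 15 + 23 = 38
Minimum: 6 at 21.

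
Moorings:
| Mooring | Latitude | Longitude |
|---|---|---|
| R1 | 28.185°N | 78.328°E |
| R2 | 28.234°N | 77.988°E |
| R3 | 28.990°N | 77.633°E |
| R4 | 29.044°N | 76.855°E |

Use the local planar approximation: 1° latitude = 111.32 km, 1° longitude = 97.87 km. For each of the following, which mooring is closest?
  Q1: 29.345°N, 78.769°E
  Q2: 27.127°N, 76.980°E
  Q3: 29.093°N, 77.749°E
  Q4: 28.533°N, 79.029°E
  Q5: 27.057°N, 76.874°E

Q1 at 29.345°N, 78.769°E:
  R1: √((-1.160·111.32)² + (-0.441·97.87)²) = √(16674.86681 + 1862.84343) = 136.153 km
  R2: √((-1.111·111.32)² + (-0.781·97.87)²) = √(15295.88160 + 5842.53395) = 145.391 km
  R3: √((-0.355·111.32)² + (-1.136·97.87)²) = √(1561.71975 + 12361.06356) = 117.995 km
  R4: √((-0.301·111.32)² + (-1.914·97.87)²) = √(1122.74049 + 35089.97377) = 190.296 km
  → nearest: R3 (117.995 km)
Q2 at 27.127°N, 76.980°E:
  R1: √((1.058·111.32)² + (1.348·97.87)²) = √(13871.31809 + 17405.19772) = 176.852 km
  R2: √((1.107·111.32)² + (1.008·97.87)²) = √(15185.93851 + 9732.40652) = 157.855 km
  R3: √((1.863·111.32)² + (0.653·97.87)²) = √(43010.26369 + 4084.37434) = 217.013 km
  R4: √((1.917·111.32)² + (-0.125·97.87)²) = √(45539.74779 + 149.66464) = 213.751 km
  → nearest: R2 (157.855 km)
Q3 at 29.093°N, 77.749°E:
  R1: √((-0.908·111.32)² + (0.579·97.87)²) = √(10216.87529 + 3211.11829) = 115.879 km
  R2: √((-0.859·111.32)² + (0.239·97.87)²) = √(9143.92643 + 547.13561) = 98.443 km
  R3: √((-0.103·111.32)² + (-0.116·97.87)²) = √(131.46824 + 128.88879) = 16.136 km
  R4: √((-0.049·111.32)² + (-0.894·97.87)²) = √(29.75353 + 7655.51152) = 87.666 km
  → nearest: R3 (16.136 km)
Q4 at 28.533°N, 79.029°E:
  R1: √((-0.348·111.32)² + (-0.701·97.87)²) = √(1500.73801 + 4706.90261) = 78.789 km
  R2: √((-0.299·111.32)² + (-1.041·97.87)²) = √(1107.86992 + 10380.07845) = 107.182 km
  R3: √((0.457·111.32)² + (-1.396·97.87)²) = √(2588.08655 + 18666.80597) = 145.791 km
  R4: √((0.511·111.32)² + (-2.174·97.87)²) = √(3235.84862 + 45270.80907) = 220.242 km
  → nearest: R1 (78.789 km)
Q5 at 27.057°N, 76.874°E:
  R1: √((1.128·111.32)² + (1.454·97.87)²) = √(15767.56372 + 20250.13812) = 189.783 km
  R2: √((1.177·111.32)² + (1.114·97.87)²) = √(17167.19424 + 11886.92598) = 170.453 km
  R3: √((1.933·111.32)² + (0.759·97.87)²) = √(46303.10376 + 5518.01312) = 227.643 km
  R4: √((1.987·111.32)² + (-0.019·97.87)²) = √(48926.27247 + 3.45785) = 221.201 km
  → nearest: R2 (170.453 km)

Q1→R3; Q2→R2; Q3→R3; Q4→R1; Q5→R2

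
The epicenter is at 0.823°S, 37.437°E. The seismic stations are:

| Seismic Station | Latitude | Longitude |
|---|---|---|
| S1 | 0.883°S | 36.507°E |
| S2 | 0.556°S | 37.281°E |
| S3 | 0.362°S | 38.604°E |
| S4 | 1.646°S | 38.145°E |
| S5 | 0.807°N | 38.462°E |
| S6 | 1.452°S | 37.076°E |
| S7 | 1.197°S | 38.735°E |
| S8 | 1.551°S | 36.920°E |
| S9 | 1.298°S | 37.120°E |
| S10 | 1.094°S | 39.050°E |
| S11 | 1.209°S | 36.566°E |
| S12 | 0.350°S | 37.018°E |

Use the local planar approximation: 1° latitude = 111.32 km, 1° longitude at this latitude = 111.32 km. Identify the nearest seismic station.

S2

Distances from 0.823°S, 37.437°E:
S1: 103.743 km
S2: 34.424 km
S3: 139.679 km
S4: 120.852 km
S5: 214.346 km
S6: 80.733 km
S7: 150.372 km
S8: 99.398 km
S9: 63.571 km
S10: 182.076 km
S11: 106.055 km
S12: 70.342 km
Minimum: S2 at 34.424 km.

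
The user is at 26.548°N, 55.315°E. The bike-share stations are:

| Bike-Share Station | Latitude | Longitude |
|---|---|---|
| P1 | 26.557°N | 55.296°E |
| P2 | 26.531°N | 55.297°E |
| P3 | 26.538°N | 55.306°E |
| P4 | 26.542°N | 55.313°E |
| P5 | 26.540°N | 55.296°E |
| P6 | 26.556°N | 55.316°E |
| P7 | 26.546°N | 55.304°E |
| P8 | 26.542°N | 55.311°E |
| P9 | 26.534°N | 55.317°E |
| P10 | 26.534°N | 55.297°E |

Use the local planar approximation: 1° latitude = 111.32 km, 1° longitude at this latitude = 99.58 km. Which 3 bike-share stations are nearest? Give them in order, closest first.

Distances from 26.548°N, 55.315°E:
P1: √((0.009·111.32)² + (-0.019·99.58)²) = √(1.00376 + 3.57974) = 2.141 km
P2: √((-0.017·111.32)² + (-0.018·99.58)²) = √(3.58133 + 3.21284) = 2.607 km
P3: √((-0.010·111.32)² + (-0.009·99.58)²) = √(1.23921 + 0.80321) = 1.429 km
P4: √((-0.006·111.32)² + (-0.002·99.58)²) = √(0.44612 + 0.03966) = 0.697 km
P5: √((-0.008·111.32)² + (-0.019·99.58)²) = √(0.79310 + 3.57974) = 2.091 km
P6: √((0.008·111.32)² + (0.001·99.58)²) = √(0.79310 + 0.00992) = 0.896 km
P7: √((-0.002·111.32)² + (-0.011·99.58)²) = √(0.04957 + 1.19986) = 1.118 km
P8: √((-0.006·111.32)² + (-0.004·99.58)²) = √(0.44612 + 0.15866) = 0.778 km
P9: √((-0.014·111.32)² + (0.002·99.58)²) = √(2.42886 + 0.03966) = 1.571 km
P10: √((-0.014·111.32)² + (-0.018·99.58)²) = √(2.42886 + 3.21284) = 2.375 km
Sorted: P4 (0.697 km) < P8 (0.778 km) < P6 (0.896 km) < P7 (1.118 km) < P3 (1.429 km) < …

P4, P8, P6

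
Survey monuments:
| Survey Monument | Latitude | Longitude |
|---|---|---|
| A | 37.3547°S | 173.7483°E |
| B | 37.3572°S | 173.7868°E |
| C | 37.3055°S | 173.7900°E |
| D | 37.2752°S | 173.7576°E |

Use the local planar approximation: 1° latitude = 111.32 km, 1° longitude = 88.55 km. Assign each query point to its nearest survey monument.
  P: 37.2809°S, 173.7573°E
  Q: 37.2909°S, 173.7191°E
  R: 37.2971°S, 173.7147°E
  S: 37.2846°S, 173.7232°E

P→D; Q→D; R→D; S→D

P at 37.2809°S, 173.7573°E:
  A: 8.2540 km
  B: 8.8863 km
  C: 3.9854 km
  D: 0.6351 km
  → nearest: D (0.6351 km)
Q at 37.2909°S, 173.7191°E:
  A: 7.5582 km
  B: 9.5084 km
  C: 6.4852 km
  D: 3.8311 km
  → nearest: D (3.8311 km)
R at 37.2971°S, 173.7147°E:
  A: 7.0687 km
  B: 9.2478 km
  C: 6.7331 km
  D: 4.5138 km
  → nearest: D (4.5138 km)
S at 37.2846°S, 173.7232°E:
  A: 8.1139 km
  B: 9.8505 km
  C: 6.3562 km
  D: 3.2208 km
  → nearest: D (3.2208 km)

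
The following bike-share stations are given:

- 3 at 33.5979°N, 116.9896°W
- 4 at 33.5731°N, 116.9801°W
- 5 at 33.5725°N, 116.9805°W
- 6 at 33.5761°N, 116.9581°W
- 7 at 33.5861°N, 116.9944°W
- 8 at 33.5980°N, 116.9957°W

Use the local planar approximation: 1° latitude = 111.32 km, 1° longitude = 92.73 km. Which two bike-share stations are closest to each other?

4 and 5

Pairwise distances:
3–4: √((-0.0248·111.32)² + (0.0095·92.73)²) = √(7.621663 + 0.776046) = 2.8979 km
3–5: √((-0.0254·111.32)² + (0.0091·92.73)²) = √(7.994915 + 0.712071) = 2.9508 km
3–6: √((-0.0218·111.32)² + (0.0315·92.73)²) = √(5.889242 + 8.532212) = 3.7976 km
3–7: √((-0.0118·111.32)² + (-0.0048·92.73)²) = √(1.725482 + 0.198118) = 1.3869 km
3–8: √((0.0001·111.32)² + (-0.0061·92.73)²) = √(0.000124 + 0.319963) = 0.5658 km
4–5: √((-0.0006·111.32)² + (-0.0004·92.73)²) = √(0.004461 + 0.001376) = 0.0764 km
4–6: √((0.0030·111.32)² + (0.0220·92.73)²) = √(0.111529 + 4.161845) = 2.0672 km
4–7: √((0.0130·111.32)² + (-0.0143·92.73)²) = √(2.094272 + 1.758379) = 1.9628 km
4–8: √((0.0249·111.32)² + (-0.0156·92.73)²) = √(7.683252 + 2.092617) = 3.1266 km
5–6: √((0.0036·111.32)² + (0.0224·92.73)²) = √(0.160602 + 4.314560) = 2.1155 km
5–7: √((0.0136·111.32)² + (-0.0139·92.73)²) = √(2.292051 + 1.661384) = 1.9883 km
5–8: √((0.0255·111.32)² + (-0.0152·92.73)²) = √(8.057991 + 1.986679) = 3.1693 km
6–7: √((0.0100·111.32)² + (-0.0363·92.73)²) = √(1.239214 + 11.330622) = 3.5454 km
6–8: √((0.0219·111.32)² + (-0.0376·92.73)²) = √(5.943395 + 12.156714) = 4.2544 km
7–8: √((0.0119·111.32)² + (-0.0013·92.73)²) = √(1.754851 + 0.014532) = 1.3302 km
Closest pair: 4–5 at 0.0764 km.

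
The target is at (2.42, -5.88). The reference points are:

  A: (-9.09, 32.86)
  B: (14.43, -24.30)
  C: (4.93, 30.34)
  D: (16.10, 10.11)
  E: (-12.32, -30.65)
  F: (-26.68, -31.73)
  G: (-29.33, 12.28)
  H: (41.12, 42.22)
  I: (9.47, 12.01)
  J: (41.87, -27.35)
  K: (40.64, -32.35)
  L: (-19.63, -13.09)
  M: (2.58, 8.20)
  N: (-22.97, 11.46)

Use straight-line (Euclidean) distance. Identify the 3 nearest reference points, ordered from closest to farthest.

Distances from (2.42, -5.88):
A: 40.41
B: 21.99
C: 36.31
D: 21.04
E: 28.82
F: 38.92
G: 36.58
H: 61.74
I: 19.23
J: 44.91
K: 46.49
L: 23.20
M: 14.08
N: 30.75
Sorted: M (14.08) < I (19.23) < D (21.04) < B (21.99) < L (23.20) < …

M, I, D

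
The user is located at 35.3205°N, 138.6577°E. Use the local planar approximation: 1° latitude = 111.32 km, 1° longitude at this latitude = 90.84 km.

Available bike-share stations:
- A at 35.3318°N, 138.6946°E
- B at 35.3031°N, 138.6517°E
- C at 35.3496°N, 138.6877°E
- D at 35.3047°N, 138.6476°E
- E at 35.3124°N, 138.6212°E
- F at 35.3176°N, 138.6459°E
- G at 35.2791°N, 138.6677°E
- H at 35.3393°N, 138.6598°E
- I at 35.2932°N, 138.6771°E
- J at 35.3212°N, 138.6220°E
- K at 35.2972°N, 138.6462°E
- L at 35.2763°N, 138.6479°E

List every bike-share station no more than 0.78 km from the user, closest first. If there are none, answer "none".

Distances from 35.3205°N, 138.6577°E:
A: √((0.0113·111.32)² + (0.0369·90.84)²) = √(1.582353 + 11.235877) = 3.5803 km
B: √((-0.0174·111.32)² + (-0.0060·90.84)²) = √(3.751845 + 0.297069) = 2.0122 km
C: √((0.0291·111.32)² + (0.0300·90.84)²) = √(10.493790 + 7.426715) = 4.2333 km
D: √((-0.0158·111.32)² + (-0.0101·90.84)²) = √(3.093574 + 0.841777) = 1.9838 km
E: √((-0.0081·111.32)² + (-0.0365·90.84)²) = √(0.813048 + 10.993601) = 3.4361 km
F: √((-0.0029·111.32)² + (-0.0118·90.84)²) = √(0.104218 + 1.148995) = 1.1195 km
G: √((-0.0414·111.32)² + (0.0100·90.84)²) = √(21.239636 + 0.825191) = 4.6973 km
H: √((0.0188·111.32)² + (0.0021·90.84)²) = √(4.379879 + 0.036391) = 2.1015 km
I: √((-0.0273·111.32)² + (0.0194·90.84)²) = √(9.235740 + 3.105687) = 3.5130 km
J: √((0.0007·111.32)² + (-0.0357·90.84)²) = √(0.006072 + 10.516971) = 3.2439 km
K: √((-0.0233·111.32)² + (-0.0115·90.84)²) = √(6.727570 + 1.091315) = 2.7962 km
L: √((-0.0442·111.32)² + (-0.0098·90.84)²) = √(24.209785 + 0.792513) = 5.0002 km
Threshold 0.78 km: none within range.

none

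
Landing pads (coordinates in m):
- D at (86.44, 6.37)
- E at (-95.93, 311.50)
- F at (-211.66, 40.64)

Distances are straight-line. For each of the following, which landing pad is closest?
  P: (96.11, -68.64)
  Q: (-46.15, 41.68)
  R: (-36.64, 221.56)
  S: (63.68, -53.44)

P at (96.11, -68.64):
  D: √((-9.67)² + (75.01)²) = √(93.5089 + 5626.5001) = 75.63 m
  E: √((-192.04)² + (380.14)²) = √(36879.3616 + 144506.4196) = 425.89 m
  F: √((-307.77)² + (109.28)²) = √(94722.3729 + 11942.1184) = 326.60 m
  → nearest: D (75.63 m)
Q at (-46.15, 41.68):
  D: √((132.59)² + (-35.31)²) = √(17580.1081 + 1246.7961) = 137.21 m
  E: √((-49.78)² + (269.82)²) = √(2478.0484 + 72802.8324) = 274.37 m
  F: √((-165.51)² + (-1.04)²) = √(27393.5601 + 1.0816) = 165.51 m
  → nearest: D (137.21 m)
R at (-36.64, 221.56):
  D: √((123.08)² + (-215.19)²) = √(15148.6864 + 46306.7361) = 247.90 m
  E: √((-59.29)² + (89.94)²) = √(3515.3041 + 8089.2036) = 107.72 m
  F: √((-175.02)² + (-180.92)²) = √(30632.0004 + 32732.0464) = 251.72 m
  → nearest: E (107.72 m)
S at (63.68, -53.44):
  D: √((22.76)² + (59.81)²) = √(518.0176 + 3577.2361) = 63.99 m
  E: √((-159.61)² + (364.94)²) = √(25475.3521 + 133181.2036) = 398.32 m
  F: √((-275.34)² + (94.08)²) = √(75812.1156 + 8851.0464) = 290.97 m
  → nearest: D (63.99 m)

P→D; Q→D; R→E; S→D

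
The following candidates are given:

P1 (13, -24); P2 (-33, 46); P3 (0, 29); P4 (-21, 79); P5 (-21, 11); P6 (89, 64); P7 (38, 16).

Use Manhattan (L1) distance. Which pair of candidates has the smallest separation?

P3 and P5

Pairwise distances:
P1–P2: 116
P1–P3: 66
P1–P4: 137
P1–P5: 69
P1–P6: 164
P1–P7: 65
P2–P3: 50
P2–P4: 45
P2–P5: 47
P2–P6: 140
P2–P7: 101
P3–P4: 71
P3–P5: 39
P3–P6: 124
P3–P7: 51
P4–P5: 68
P4–P6: 125
P4–P7: 122
P5–P6: 163
P5–P7: 64
P6–P7: 99
Closest pair: P3–P5 at 39.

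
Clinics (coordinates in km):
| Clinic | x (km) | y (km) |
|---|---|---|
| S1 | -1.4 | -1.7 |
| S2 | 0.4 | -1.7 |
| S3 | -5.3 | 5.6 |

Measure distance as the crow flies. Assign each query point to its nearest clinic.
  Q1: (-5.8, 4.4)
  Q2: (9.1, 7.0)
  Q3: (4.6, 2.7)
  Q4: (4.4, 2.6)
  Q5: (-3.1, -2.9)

Q1→S3; Q2→S2; Q3→S2; Q4→S2; Q5→S1

Q1 at (-5.8, 4.4):
  S1: √((4.4)² + (-6.1)²) = √(19.360 + 37.210) = 7.5 km
  S2: √((6.2)² + (-6.1)²) = √(38.440 + 37.210) = 8.7 km
  S3: √((0.5)² + (1.2)²) = √(0.250 + 1.440) = 1.3 km
  → nearest: S3 (1.3 km)
Q2 at (9.1, 7.0):
  S1: √((-10.5)² + (-8.7)²) = √(110.250 + 75.690) = 13.6 km
  S2: √((-8.7)² + (-8.7)²) = √(75.690 + 75.690) = 12.3 km
  S3: √((-14.4)² + (-1.4)²) = √(207.360 + 1.960) = 14.5 km
  → nearest: S2 (12.3 km)
Q3 at (4.6, 2.7):
  S1: √((-6.0)² + (-4.4)²) = √(36.000 + 19.360) = 7.4 km
  S2: √((-4.2)² + (-4.4)²) = √(17.640 + 19.360) = 6.1 km
  S3: √((-9.9)² + (2.9)²) = √(98.010 + 8.410) = 10.3 km
  → nearest: S2 (6.1 km)
Q4 at (4.4, 2.6):
  S1: √((-5.8)² + (-4.3)²) = √(33.640 + 18.490) = 7.2 km
  S2: √((-4.0)² + (-4.3)²) = √(16.000 + 18.490) = 5.9 km
  S3: √((-9.7)² + (3.0)²) = √(94.090 + 9.000) = 10.2 km
  → nearest: S2 (5.9 km)
Q5 at (-3.1, -2.9):
  S1: √((1.7)² + (1.2)²) = √(2.890 + 1.440) = 2.1 km
  S2: √((3.5)² + (1.2)²) = √(12.250 + 1.440) = 3.7 km
  S3: √((-2.2)² + (8.5)²) = √(4.840 + 72.250) = 8.8 km
  → nearest: S1 (2.1 km)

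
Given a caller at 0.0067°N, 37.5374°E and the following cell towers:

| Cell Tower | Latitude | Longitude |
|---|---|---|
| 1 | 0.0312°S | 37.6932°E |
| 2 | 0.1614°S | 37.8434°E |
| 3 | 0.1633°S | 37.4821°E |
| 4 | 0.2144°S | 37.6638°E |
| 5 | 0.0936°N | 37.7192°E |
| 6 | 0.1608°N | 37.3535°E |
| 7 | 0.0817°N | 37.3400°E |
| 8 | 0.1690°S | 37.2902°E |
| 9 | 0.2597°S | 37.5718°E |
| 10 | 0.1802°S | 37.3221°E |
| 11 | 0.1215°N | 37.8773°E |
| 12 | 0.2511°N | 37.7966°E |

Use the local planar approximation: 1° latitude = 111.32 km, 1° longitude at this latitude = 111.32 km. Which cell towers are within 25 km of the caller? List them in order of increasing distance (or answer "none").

Distances from 0.0067°N, 37.5374°E:
1: √((-0.0379·111.32)² + (0.1558·111.32)²) = √(17.800197 + 300.802403) = 17.8494 km
2: √((-0.1681·111.32)² + (0.3060·111.32)²) = √(350.172327 + 1160.350646) = 38.8654 km
3: √((-0.1700·111.32)² + (-0.0553·111.32)²) = √(358.132915 + 37.896287) = 19.9005 km
4: √((-0.2211·111.32)² + (0.1264·111.32)²) = √(605.792484 + 197.988763) = 28.3510 km
5: √((0.0869·111.32)² + (0.1818·111.32)²) = √(93.580626 + 409.575673) = 22.4311 km
6: √((0.1541·111.32)² + (-0.1839·111.32)²) = √(294.273851 + 419.092466) = 26.7089 km
7: √((0.0750·111.32)² + (-0.1974·111.32)²) = √(69.705801 + 482.881639) = 23.5072 km
8: √((-0.1757·111.32)² + (-0.2472·111.32)²) = √(382.551508 + 757.257055) = 33.7611 km
9: √((-0.2664·111.32)² + (0.0344·111.32)²) = √(879.457458 + 14.664366) = 29.9019 km
10: √((-0.1869·111.32)² + (-0.2153·111.32)²) = √(432.877485 + 574.426484) = 31.7381 km
11: √((0.1148·111.32)² + (0.3399·111.32)²) = √(163.316540 + 1431.689120) = 39.9375 km
12: √((0.2444·111.32)² + (0.2592·111.32)²) = √(740.199519 + 832.561626) = 39.6581 km
Threshold 25 km: 1 (17.8494 km), 3 (19.9005 km), 5 (22.4311 km), 7 (23.5072 km) are within range.

1, 3, 5, 7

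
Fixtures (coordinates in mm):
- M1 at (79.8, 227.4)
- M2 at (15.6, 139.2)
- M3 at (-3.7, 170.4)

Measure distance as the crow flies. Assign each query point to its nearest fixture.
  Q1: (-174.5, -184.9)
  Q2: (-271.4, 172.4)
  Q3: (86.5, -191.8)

Q1 at (-174.5, -184.9):
  M1: √((254.3)² + (412.3)²) = √(64668.490 + 169991.290) = 484.4 mm
  M2: √((190.1)² + (324.1)²) = √(36138.010 + 105040.810) = 375.7 mm
  M3: √((170.8)² + (355.3)²) = √(29172.640 + 126238.090) = 394.2 mm
  → nearest: M2 (375.7 mm)
Q2 at (-271.4, 172.4):
  M1: √((351.2)² + (55.0)²) = √(123341.440 + 3025.000) = 355.5 mm
  M2: √((287.0)² + (-33.2)²) = √(82369.000 + 1102.240) = 288.9 mm
  M3: √((267.7)² + (-2.0)²) = √(71663.290 + 4.000) = 267.7 mm
  → nearest: M3 (267.7 mm)
Q3 at (86.5, -191.8):
  M1: √((-6.7)² + (419.2)²) = √(44.890 + 175728.640) = 419.3 mm
  M2: √((-70.9)² + (331.0)²) = √(5026.810 + 109561.000) = 338.5 mm
  M3: √((-90.2)² + (362.2)²) = √(8136.040 + 131188.840) = 373.3 mm
  → nearest: M2 (338.5 mm)

Q1→M2; Q2→M3; Q3→M2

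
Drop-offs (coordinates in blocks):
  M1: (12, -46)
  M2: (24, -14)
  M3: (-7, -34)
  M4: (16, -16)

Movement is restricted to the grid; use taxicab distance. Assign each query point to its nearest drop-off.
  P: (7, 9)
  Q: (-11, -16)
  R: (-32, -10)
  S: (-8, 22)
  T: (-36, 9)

P→M4; Q→M3; R→M3; S→M3; T→M3

P at (7, 9):
  M1: 60 blocks
  M2: 40 blocks
  M3: 57 blocks
  M4: 34 blocks
  → nearest: M4 (34 blocks)
Q at (-11, -16):
  M1: 53 blocks
  M2: 37 blocks
  M3: 22 blocks
  M4: 27 blocks
  → nearest: M3 (22 blocks)
R at (-32, -10):
  M1: 80 blocks
  M2: 60 blocks
  M3: 49 blocks
  M4: 54 blocks
  → nearest: M3 (49 blocks)
S at (-8, 22):
  M1: 88 blocks
  M2: 68 blocks
  M3: 57 blocks
  M4: 62 blocks
  → nearest: M3 (57 blocks)
T at (-36, 9):
  M1: 103 blocks
  M2: 83 blocks
  M3: 72 blocks
  M4: 77 blocks
  → nearest: M3 (72 blocks)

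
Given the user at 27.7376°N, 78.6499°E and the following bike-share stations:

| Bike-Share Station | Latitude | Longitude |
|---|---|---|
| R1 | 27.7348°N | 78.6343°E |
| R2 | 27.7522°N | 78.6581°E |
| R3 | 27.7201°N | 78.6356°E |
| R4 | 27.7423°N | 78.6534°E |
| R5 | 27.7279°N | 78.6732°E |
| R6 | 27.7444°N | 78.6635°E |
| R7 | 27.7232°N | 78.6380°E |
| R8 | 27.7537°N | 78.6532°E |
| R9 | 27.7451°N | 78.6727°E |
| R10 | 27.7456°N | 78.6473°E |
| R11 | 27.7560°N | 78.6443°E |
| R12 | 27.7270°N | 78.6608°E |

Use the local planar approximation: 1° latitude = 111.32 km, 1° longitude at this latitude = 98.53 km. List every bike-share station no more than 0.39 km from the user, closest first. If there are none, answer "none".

none

Distances from 27.7376°N, 78.6499°E:
R1: √((-0.0028·111.32)² + (-0.0156·98.53)²) = √(0.097154 + 2.362578) = 1.5684 km
R2: √((0.0146·111.32)² + (0.0082·98.53)²) = √(2.641509 + 0.652777) = 1.8150 km
R3: √((-0.0175·111.32)² + (-0.0143·98.53)²) = √(3.795094 + 1.985222) = 2.4042 km
R4: √((0.0047·111.32)² + (0.0035·98.53)²) = √(0.273742 + 0.118925) = 0.6266 km
R5: √((-0.0097·111.32)² + (0.0233·98.53)²) = √(1.165977 + 5.270463) = 2.5370 km
R6: √((0.0068·111.32)² + (0.0136·98.53)²) = √(0.573013 + 1.795621) = 1.5390 km
R7: √((-0.0144·111.32)² + (-0.0119·98.53)²) = √(2.569635 + 1.374773) = 1.9861 km
R8: √((0.0161·111.32)² + (0.0033·98.53)²) = √(3.212167 + 0.105722) = 1.8215 km
R9: √((0.0075·111.32)² + (0.0228·98.53)²) = √(0.697058 + 5.046690) = 2.3966 km
R10: √((0.0080·111.32)² + (-0.0026·98.53)²) = √(0.793097 + 0.065627) = 0.9267 km
R11: √((0.0184·111.32)² + (-0.0056·98.53)²) = √(4.195484 + 0.304448) = 2.1213 km
R12: √((-0.0106·111.32)² + (0.0109·98.53)²) = √(1.392381 + 1.153427) = 1.5956 km
Threshold 0.39 km: none within range.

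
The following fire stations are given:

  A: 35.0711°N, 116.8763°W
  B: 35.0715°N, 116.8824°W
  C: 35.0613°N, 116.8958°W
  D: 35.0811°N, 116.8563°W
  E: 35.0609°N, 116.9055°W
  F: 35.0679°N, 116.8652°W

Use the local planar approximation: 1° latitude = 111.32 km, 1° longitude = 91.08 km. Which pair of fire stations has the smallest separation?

Pairwise distances:
A–B: 0.5574 km
A–C: 2.0844 km
A–D: 2.1348 km
A–E: 2.8918 km
A–F: 1.0719 km
B–C: 1.6670 km
B–D: 2.6064 km
B–E: 2.4123 km
B–F: 1.6170 km
C–D: 4.2192 km
C–E: 0.8846 km
C–F: 2.8823 km
D–E: 5.0137 km
D–F: 1.6782 km
E–F: 3.7523 km
Closest pair: A–B at 0.5574 km.

A and B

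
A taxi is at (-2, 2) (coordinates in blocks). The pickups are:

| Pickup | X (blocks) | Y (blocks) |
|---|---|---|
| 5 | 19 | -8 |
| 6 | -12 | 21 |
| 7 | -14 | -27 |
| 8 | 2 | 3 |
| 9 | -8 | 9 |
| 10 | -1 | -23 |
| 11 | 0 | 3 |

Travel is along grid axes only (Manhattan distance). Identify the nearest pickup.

11

Distances from (-2, 2):
5: 31 blocks
6: 29 blocks
7: 41 blocks
8: 5 blocks
9: 13 blocks
10: 26 blocks
11: 3 blocks
Minimum: 11 at 3 blocks.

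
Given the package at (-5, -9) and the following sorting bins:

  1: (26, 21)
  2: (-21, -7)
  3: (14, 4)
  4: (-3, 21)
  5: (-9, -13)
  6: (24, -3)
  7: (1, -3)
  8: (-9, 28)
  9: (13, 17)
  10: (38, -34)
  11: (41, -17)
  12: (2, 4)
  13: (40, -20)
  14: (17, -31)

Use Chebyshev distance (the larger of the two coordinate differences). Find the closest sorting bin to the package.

Distances from (-5, -9):
1: max(|31|, |30|) = 31
2: max(|-16|, |2|) = 16
3: max(|19|, |13|) = 19
4: max(|2|, |30|) = 30
5: max(|-4|, |-4|) = 4
6: max(|29|, |6|) = 29
7: max(|6|, |6|) = 6
8: max(|-4|, |37|) = 37
9: max(|18|, |26|) = 26
10: max(|43|, |-25|) = 43
11: max(|46|, |-8|) = 46
12: max(|7|, |13|) = 13
13: max(|45|, |-11|) = 45
14: max(|22|, |-22|) = 22
Minimum: 5 at 4.

5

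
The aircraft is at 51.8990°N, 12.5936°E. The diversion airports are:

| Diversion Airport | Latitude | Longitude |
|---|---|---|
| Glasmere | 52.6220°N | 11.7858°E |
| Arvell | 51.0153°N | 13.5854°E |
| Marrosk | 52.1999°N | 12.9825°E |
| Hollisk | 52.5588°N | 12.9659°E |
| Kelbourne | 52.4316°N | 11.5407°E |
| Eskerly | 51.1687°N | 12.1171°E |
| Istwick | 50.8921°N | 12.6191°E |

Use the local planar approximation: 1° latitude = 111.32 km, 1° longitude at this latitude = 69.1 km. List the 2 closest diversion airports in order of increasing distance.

Marrosk, Hollisk

Distances from 51.8990°N, 12.5936°E:
Glasmere: √((0.7230·111.32)² + (-0.8078·69.1)²) = √(6477.732205 + 3115.758528) = 97.9464 km
Arvell: √((-0.8837·111.32)² + (0.9918·69.1)²) = √(9677.342354 + 4696.824174) = 119.8923 km
Marrosk: √((0.3009·111.32)² + (0.3889·69.1)²) = √(1121.994611 + 722.157592) = 42.9436 km
Hollisk: √((0.6598·111.32)² + (0.3723·69.1)²) = √(5394.746200 + 661.823474) = 77.8240 km
Kelbourne: √((0.5326·111.32)² + (-1.0529·69.1)²) = √(3515.189315 + 5293.346774) = 93.8538 km
Eskerly: √((-0.7303·111.32)² + (-0.4765·69.1)²) = √(6609.201559 + 1084.131354) = 87.7116 km
Istwick: √((-1.0069·111.32)² + (0.0255·69.1)²) = √(12563.743955 + 3.104820) = 112.1020 km
Sorted: Marrosk (42.9436 km) < Hollisk (77.8240 km) < Eskerly (87.7116 km) < Kelbourne (93.8538 km) < …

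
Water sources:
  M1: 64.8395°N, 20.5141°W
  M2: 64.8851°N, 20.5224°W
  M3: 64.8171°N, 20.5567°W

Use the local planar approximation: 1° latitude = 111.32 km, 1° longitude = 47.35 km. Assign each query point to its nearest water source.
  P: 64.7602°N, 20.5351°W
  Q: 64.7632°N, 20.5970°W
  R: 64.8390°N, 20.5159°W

P→M3; Q→M3; R→M1

P at 64.7602°N, 20.5351°W:
  M1: 8.8835 km
  M2: 13.9169 km
  M3: 6.4161 km
  → nearest: M3 (6.4161 km)
Q at 64.7632°N, 20.5970°W:
  M1: 9.3569 km
  M2: 14.0221 km
  M3: 6.2963 km
  → nearest: M3 (6.2963 km)
R at 64.8390°N, 20.5159°W:
  M1: 0.1018 km
  M2: 5.1411 km
  M3: 3.1106 km
  → nearest: M1 (0.1018 km)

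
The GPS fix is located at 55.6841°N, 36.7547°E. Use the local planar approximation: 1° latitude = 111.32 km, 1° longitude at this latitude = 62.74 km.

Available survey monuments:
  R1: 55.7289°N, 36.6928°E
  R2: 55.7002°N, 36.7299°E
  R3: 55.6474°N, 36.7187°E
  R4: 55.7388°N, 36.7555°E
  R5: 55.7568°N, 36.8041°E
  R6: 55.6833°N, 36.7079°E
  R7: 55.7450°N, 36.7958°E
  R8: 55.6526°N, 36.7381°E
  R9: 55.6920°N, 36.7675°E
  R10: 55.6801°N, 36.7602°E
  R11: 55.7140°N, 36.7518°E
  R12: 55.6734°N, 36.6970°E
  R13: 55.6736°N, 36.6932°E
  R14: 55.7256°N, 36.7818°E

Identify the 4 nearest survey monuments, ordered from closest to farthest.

R10, R9, R2, R6

Distances from 55.6841°N, 36.7547°E:
R1: √((0.0448·111.32)² + (-0.0619·62.74)²) = √(24.871525 + 15.082396) = 6.3209 km
R2: √((0.0161·111.32)² + (-0.0248·62.74)²) = √(3.212167 + 2.420987) = 2.3734 km
R3: √((-0.0367·111.32)² + (-0.0360·62.74)²) = √(16.690853 + 5.101455) = 4.6682 km
R4: √((0.0547·111.32)² + (0.0008·62.74)²) = √(37.078405 + 0.002519) = 6.0894 km
R5: √((0.0727·111.32)² + (0.0494·62.74)²) = √(65.496066 + 9.606008) = 8.6661 km
R6: √((-0.0008·111.32)² + (-0.0468·62.74)²) = √(0.007931 + 8.621458) = 2.9376 km
R7: √((0.0609·111.32)² + (0.0411·62.74)²) = √(45.960102 + 6.649250) = 7.2532 km
R8: √((-0.0315·111.32)² + (-0.0166·62.74)²) = √(12.296103 + 1.084689) = 3.6580 km
R9: √((0.0079·111.32)² + (0.0128·62.74)²) = √(0.773394 + 0.644925) = 1.1909 km
R10: √((-0.0040·111.32)² + (0.0055·62.74)²) = √(0.198274 + 0.119073) = 0.5633 km
R11: √((0.0299·111.32)² + (-0.0029·62.74)²) = √(11.078699 + 0.033104) = 3.3334 km
R12: √((-0.0107·111.32)² + (-0.0577·62.74)²) = √(1.418776 + 13.105110) = 3.8110 km
R13: √((-0.0105·111.32)² + (-0.0615·62.74)²) = √(1.366234 + 14.888099) = 4.0317 km
R14: √((0.0415·111.32)² + (0.0271·62.74)²) = √(21.342367 + 2.890864) = 4.9227 km
Sorted: R10 (0.5633 km) < R9 (1.1909 km) < R2 (2.3734 km) < R6 (2.9376 km) < R11 (3.3334 km) < R8 (3.6580 km) < …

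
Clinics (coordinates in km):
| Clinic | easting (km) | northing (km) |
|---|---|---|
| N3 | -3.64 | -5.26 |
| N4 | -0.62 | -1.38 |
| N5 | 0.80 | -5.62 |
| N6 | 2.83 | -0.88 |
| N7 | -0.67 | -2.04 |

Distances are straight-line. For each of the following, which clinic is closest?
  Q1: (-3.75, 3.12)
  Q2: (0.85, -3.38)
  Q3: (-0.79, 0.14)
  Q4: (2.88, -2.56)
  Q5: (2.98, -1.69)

Q1→N4; Q2→N7; Q3→N4; Q4→N6; Q5→N6

Q1 at (-3.75, 3.12):
  N3: √((0.11)² + (-8.38)²) = √(0.0121 + 70.2244) = 8.38 km
  N4: √((3.13)² + (-4.50)²) = √(9.7969 + 20.2500) = 5.48 km
  N5: √((4.55)² + (-8.74)²) = √(20.7025 + 76.3876) = 9.85 km
  N6: √((6.58)² + (-4.00)²) = √(43.2964 + 16.0000) = 7.70 km
  N7: √((3.08)² + (-5.16)²) = √(9.4864 + 26.6256) = 6.01 km
  → nearest: N4 (5.48 km)
Q2 at (0.85, -3.38):
  N3: √((-4.49)² + (-1.88)²) = √(20.1601 + 3.5344) = 4.87 km
  N4: √((-1.47)² + (2.00)²) = √(2.1609 + 4.0000) = 2.48 km
  N5: √((-0.05)² + (-2.24)²) = √(0.0025 + 5.0176) = 2.24 km
  N6: √((1.98)² + (2.50)²) = √(3.9204 + 6.2500) = 3.19 km
  N7: √((-1.52)² + (1.34)²) = √(2.3104 + 1.7956) = 2.03 km
  → nearest: N7 (2.03 km)
Q3 at (-0.79, 0.14):
  N3: √((-2.85)² + (-5.40)²) = √(8.1225 + 29.1600) = 6.11 km
  N4: √((0.17)² + (-1.52)²) = √(0.0289 + 2.3104) = 1.53 km
  N5: √((1.59)² + (-5.76)²) = √(2.5281 + 33.1776) = 5.98 km
  N6: √((3.62)² + (-1.02)²) = √(13.1044 + 1.0404) = 3.76 km
  N7: √((0.12)² + (-2.18)²) = √(0.0144 + 4.7524) = 2.18 km
  → nearest: N4 (1.53 km)
Q4 at (2.88, -2.56):
  N3: √((-6.52)² + (-2.70)²) = √(42.5104 + 7.2900) = 7.06 km
  N4: √((-3.50)² + (1.18)²) = √(12.2500 + 1.3924) = 3.69 km
  N5: √((-2.08)² + (-3.06)²) = √(4.3264 + 9.3636) = 3.70 km
  N6: √((-0.05)² + (1.68)²) = √(0.0025 + 2.8224) = 1.68 km
  N7: √((-3.55)² + (0.52)²) = √(12.6025 + 0.2704) = 3.59 km
  → nearest: N6 (1.68 km)
Q5 at (2.98, -1.69):
  N3: √((-6.62)² + (-3.57)²) = √(43.8244 + 12.7449) = 7.52 km
  N4: √((-3.60)² + (0.31)²) = √(12.9600 + 0.0961) = 3.61 km
  N5: √((-2.18)² + (-3.93)²) = √(4.7524 + 15.4449) = 4.49 km
  N6: √((-0.15)² + (0.81)²) = √(0.0225 + 0.6561) = 0.82 km
  N7: √((-3.65)² + (-0.35)²) = √(13.3225 + 0.1225) = 3.67 km
  → nearest: N6 (0.82 km)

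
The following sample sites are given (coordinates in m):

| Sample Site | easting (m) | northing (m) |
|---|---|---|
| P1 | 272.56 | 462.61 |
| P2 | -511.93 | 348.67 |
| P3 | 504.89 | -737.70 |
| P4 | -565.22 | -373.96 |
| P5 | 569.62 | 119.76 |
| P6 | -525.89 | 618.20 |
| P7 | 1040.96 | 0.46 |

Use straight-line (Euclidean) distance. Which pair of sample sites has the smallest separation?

Pairwise distances:
P1–P2: 792.72 m
P1–P3: 1222.59 m
P1–P4: 1183.94 m
P1–P5: 453.64 m
P1–P6: 813.47 m
P1–P7: 896.67 m
P2–P3: 1487.99 m
P2–P4: 724.59 m
P2–P5: 1105.51 m
P2–P6: 269.89 m
P2–P7: 1591.45 m
P3–P4: 1130.24 m
P3–P5: 859.90 m
P3–P6: 1703.22 m
P3–P7: 912.28 m
P4–P5: 1237.59 m
P4–P6: 992.94 m
P4–P7: 1649.24 m
P5–P6: 1203.57 m
P5–P7: 486.20 m
P6–P7: 1684.23 m
Closest pair: P2–P6 at 269.89 m.

P2 and P6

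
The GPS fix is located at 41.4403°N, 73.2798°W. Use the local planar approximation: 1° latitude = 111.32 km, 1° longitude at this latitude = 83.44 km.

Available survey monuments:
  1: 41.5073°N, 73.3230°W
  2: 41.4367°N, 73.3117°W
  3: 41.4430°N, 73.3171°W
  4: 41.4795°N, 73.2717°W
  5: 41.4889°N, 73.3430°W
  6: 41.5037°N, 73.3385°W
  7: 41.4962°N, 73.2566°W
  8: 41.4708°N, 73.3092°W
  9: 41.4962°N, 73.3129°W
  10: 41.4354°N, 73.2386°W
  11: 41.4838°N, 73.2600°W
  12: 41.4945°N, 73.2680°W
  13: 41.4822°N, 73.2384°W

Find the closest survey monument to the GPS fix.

2

Distances from 41.4403°N, 73.2798°W:
1: √((0.0670·111.32)² + (-0.0432·83.44)²) = √(55.628327 + 12.993199) = 8.2838 km
2: √((-0.0036·111.32)² + (-0.0319·83.44)²) = √(0.160602 + 7.084839) = 2.6917 km
3: √((0.0027·111.32)² + (-0.0373·83.44)²) = √(0.090339 + 9.686486) = 3.1268 km
4: √((0.0392·111.32)² + (0.0081·83.44)²) = √(19.042262 + 0.456792) = 4.4158 km
5: √((0.0486·111.32)² + (-0.0632·83.44)²) = √(29.269745 + 27.808832) = 7.5550 km
6: √((0.0634·111.32)² + (-0.0587·83.44)²) = √(49.810960 + 23.989699) = 8.5907 km
7: √((0.0559·111.32)² + (0.0232·83.44)²) = √(38.723090 + 3.747353) = 6.5169 km
8: √((0.0305·111.32)² + (-0.0294·83.44)²) = √(11.527790 + 6.017876) = 4.1888 km
9: √((0.0559·111.32)² + (-0.0331·83.44)²) = √(38.723090 + 7.627893) = 6.8082 km
10: √((-0.0049·111.32)² + (0.0412·83.44)²) = √(0.297535 + 11.817974) = 3.4807 km
11: √((0.0435·111.32)² + (0.0198·83.44)²) = √(23.449031 + 2.729474) = 5.1165 km
12: √((0.0542·111.32)² + (0.0118·83.44)²) = √(36.403653 + 0.969421) = 6.1134 km
13: √((0.0419·111.32)² + (0.0414·83.44)²) = √(21.755769 + 11.932990) = 5.8042 km
Minimum: 2 at 2.6917 km.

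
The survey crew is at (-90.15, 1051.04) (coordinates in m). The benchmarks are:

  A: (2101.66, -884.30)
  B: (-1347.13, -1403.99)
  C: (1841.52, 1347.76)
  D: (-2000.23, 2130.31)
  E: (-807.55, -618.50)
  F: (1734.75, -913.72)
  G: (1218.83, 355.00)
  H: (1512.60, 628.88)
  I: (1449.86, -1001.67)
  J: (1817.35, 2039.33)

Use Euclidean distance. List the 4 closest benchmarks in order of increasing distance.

Distances from (-90.15, 1051.04):
A: 2923.97 m
B: 2758.11 m
C: 1954.33 m
D: 2193.91 m
E: 1817.15 m
F: 2681.52 m
G: 1482.53 m
H: 1657.42 m
I: 2566.17 m
J: 2148.32 m
Sorted: G (1482.53 m) < H (1657.42 m) < E (1817.15 m) < C (1954.33 m) < J (2148.32 m) < D (2193.91 m) < …

G, H, E, C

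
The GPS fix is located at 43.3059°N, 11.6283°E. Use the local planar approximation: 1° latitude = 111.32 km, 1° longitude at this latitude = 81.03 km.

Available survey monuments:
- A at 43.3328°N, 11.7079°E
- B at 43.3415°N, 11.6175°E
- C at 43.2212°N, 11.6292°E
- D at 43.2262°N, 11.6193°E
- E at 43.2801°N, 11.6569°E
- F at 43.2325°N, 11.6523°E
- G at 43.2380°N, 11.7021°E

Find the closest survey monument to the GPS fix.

E

Distances from 43.3059°N, 11.6283°E:
A: √((0.0269·111.32)² + (0.0796·81.03)²) = √(8.967078 + 41.602345) = 7.1112 km
B: √((0.0356·111.32)² + (-0.0108·81.03)²) = √(15.705306 + 0.765842) = 4.0585 km
C: √((-0.0847·111.32)² + (0.0009·81.03)²) = √(88.902345 + 0.005318) = 9.4291 km
D: √((-0.0797·111.32)² + (-0.0090·81.03)²) = √(78.716004 + 0.531835) = 8.9021 km
E: √((-0.0258·111.32)² + (0.0286·81.03)²) = √(8.248706 + 5.370612) = 3.6904 km
F: √((-0.0734·111.32)² + (0.0240·81.03)²) = √(66.763411 + 3.781936) = 8.3991 km
G: √((-0.0679·111.32)² + (0.0738·81.03)²) = √(57.132857 + 35.760567) = 9.6381 km
Minimum: E at 3.6904 km.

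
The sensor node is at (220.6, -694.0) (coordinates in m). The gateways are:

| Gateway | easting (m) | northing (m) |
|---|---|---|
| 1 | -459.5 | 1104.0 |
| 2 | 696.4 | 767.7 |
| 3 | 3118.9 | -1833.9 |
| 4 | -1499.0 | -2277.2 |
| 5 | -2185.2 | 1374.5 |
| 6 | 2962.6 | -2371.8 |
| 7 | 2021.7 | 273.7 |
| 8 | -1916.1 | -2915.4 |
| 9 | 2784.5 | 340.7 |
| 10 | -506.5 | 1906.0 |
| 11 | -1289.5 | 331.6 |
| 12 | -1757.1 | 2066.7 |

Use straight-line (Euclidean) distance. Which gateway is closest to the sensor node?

2

Distances from (220.6, -694.0):
1: √((-680.1)² + (1798.0)²) = √(462536.010 + 3232804.000) = 1922.3 m
2: √((475.8)² + (1461.7)²) = √(226385.640 + 2136566.890) = 1537.2 m
3: √((2898.3)² + (-1139.9)²) = √(8400142.890 + 1299372.010) = 3114.4 m
4: √((-1719.6)² + (-1583.2)²) = √(2957024.160 + 2506522.240) = 2337.4 m
5: √((-2405.8)² + (2068.5)²) = √(5787873.640 + 4278692.250) = 3172.8 m
6: √((2742.0)² + (-1677.8)²) = √(7518564.000 + 2815012.840) = 3214.6 m
7: √((1801.1)² + (967.7)²) = √(3243961.210 + 936443.290) = 2044.6 m
8: √((-2136.7)² + (-2221.4)²) = √(4565486.890 + 4934617.960) = 3082.2 m
9: √((2563.9)² + (1034.7)²) = √(6573583.210 + 1070604.090) = 2764.8 m
10: √((-727.1)² + (2600.0)²) = √(528674.410 + 6760000.000) = 2699.8 m
11: √((-1510.1)² + (1025.6)²) = √(2280402.010 + 1051855.360) = 1825.4 m
12: √((-1977.7)² + (2760.7)²) = √(3911297.290 + 7621464.490) = 3396.0 m
Minimum: 2 at 1537.2 m.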